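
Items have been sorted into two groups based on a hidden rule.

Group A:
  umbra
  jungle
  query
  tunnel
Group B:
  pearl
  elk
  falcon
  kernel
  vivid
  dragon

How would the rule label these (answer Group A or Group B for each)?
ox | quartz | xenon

The pattern is that an item is 'Group A' exactly when: contains 'u'.
Group B: ox, since no 'u'. Group A: quartz, since has 'u'. Group B: xenon, since no 'u'.

Group B, Group A, Group B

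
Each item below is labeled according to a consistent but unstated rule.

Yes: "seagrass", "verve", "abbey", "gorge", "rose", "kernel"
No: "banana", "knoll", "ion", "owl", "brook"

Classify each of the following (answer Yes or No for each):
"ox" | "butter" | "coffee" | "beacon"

No, Yes, Yes, Yes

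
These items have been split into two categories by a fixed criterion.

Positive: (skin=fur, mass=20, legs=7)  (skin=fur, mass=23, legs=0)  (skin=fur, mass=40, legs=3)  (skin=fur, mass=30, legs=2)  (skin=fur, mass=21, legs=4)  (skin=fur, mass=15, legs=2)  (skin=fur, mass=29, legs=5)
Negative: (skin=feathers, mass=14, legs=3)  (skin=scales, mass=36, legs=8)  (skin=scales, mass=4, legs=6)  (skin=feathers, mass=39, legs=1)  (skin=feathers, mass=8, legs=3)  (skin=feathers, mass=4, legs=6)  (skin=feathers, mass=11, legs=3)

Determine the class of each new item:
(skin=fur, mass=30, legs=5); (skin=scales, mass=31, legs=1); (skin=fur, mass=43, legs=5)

The rule appears to be: skin is fur.

Positive, Negative, Positive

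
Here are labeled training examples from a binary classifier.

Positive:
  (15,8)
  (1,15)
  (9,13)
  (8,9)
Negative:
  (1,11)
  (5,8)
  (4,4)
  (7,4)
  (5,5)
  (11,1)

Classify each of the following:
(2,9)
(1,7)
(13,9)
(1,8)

The classifier is using: sum ≥ 16.
Negative: (2,9), since 2+9 = 11.
Negative: (1,7), since 1+7 = 8.
Positive: (13,9), since 13+9 = 22.
Negative: (1,8), since 1+8 = 9.

Negative, Negative, Positive, Negative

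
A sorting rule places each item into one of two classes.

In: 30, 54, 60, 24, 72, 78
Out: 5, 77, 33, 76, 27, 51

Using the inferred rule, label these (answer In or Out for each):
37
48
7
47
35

Checking candidate rules against both groups, what survives is: multiple of 6.
37: 37 = 6·6 + 1 — doesn't match, so Out. 48: 48 = 6·8 — has this property, so In. 7: 7 = 6·1 + 1 — doesn't match, so Out. 47: 47 = 6·7 + 5 — doesn't match, so Out. 35: 35 = 6·5 + 5 — doesn't match, so Out.

Out, In, Out, Out, Out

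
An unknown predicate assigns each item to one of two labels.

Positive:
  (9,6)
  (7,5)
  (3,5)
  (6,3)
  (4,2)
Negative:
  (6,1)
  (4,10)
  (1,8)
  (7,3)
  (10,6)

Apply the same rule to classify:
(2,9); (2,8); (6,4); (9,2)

Negative, Negative, Positive, Negative

The distinguishing property — |first − second| ≤ 3 — holds for all the 'Positive' cases and none of the 'Negative' cases.
(2,9) → |2−9| = 7 → Negative.
(2,8) → |2−8| = 6 → Negative.
(6,4) → |6−4| = 2 → Positive.
(9,2) → |9−2| = 7 → Negative.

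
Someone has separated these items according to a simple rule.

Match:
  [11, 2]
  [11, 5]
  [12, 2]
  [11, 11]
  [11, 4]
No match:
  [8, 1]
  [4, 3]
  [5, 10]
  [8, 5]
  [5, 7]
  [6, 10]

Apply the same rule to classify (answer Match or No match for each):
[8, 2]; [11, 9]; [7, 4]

No match, Match, No match

The simplest hypothesis consistent with all the labels is: first ≥ 10.
No match: [8, 2], since first 8. Match: [11, 9], since first 11. No match: [7, 4], since first 7.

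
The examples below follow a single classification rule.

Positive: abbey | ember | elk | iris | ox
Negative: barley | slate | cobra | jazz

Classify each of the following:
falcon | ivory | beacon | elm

Negative, Positive, Negative, Positive

One predicate separates the groups cleanly: starts with a vowel.
falcon: starts with 'f', fails this test → Negative. ivory: starts with 'i', meets the rule → Positive. beacon: starts with 'b', fails this test → Negative. elm: starts with 'e', meets the rule → Positive.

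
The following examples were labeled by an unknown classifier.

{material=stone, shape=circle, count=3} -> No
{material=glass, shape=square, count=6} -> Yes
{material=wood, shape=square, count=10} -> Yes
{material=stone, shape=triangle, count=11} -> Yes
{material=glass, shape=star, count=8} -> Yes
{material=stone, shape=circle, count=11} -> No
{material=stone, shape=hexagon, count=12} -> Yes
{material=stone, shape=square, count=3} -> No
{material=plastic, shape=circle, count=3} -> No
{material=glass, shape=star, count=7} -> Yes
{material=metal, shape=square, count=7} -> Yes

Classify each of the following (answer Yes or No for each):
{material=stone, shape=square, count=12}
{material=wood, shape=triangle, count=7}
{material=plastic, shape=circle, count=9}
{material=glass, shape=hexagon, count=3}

The simplest hypothesis consistent with all the labels is: shape is not circle AND count ≥ 6.
{material=stone, shape=square, count=12}: shape is square, count = 12, checks out → Yes.
{material=wood, shape=triangle, count=7}: shape is triangle, count = 7, checks out → Yes.
{material=plastic, shape=circle, count=9}: shape is circle, count = 9, lacks this property → No.
{material=glass, shape=hexagon, count=3}: shape is hexagon, count = 3, lacks this property → No.

Yes, Yes, No, No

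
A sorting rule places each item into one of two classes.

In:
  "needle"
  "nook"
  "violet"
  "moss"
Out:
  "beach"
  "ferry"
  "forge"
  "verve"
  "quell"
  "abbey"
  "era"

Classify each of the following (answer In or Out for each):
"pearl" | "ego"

Out, Out

Looking at the examples, the only property every 'In' case has and every 'Out' case lacks is: even length.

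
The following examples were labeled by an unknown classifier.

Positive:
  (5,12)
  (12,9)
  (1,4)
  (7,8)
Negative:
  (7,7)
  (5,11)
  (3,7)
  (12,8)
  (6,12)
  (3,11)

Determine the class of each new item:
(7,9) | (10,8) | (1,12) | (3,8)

Every 'Positive' example satisfies: sum is odd. None of the 'Negative' examples do.
(7,9): 7+9 = 16 — fails this test, so Negative.
(10,8): 10+8 = 18 — fails this test, so Negative.
(1,12): 1+12 = 13 — qualifies, so Positive.
(3,8): 3+8 = 11 — qualifies, so Positive.

Negative, Negative, Positive, Positive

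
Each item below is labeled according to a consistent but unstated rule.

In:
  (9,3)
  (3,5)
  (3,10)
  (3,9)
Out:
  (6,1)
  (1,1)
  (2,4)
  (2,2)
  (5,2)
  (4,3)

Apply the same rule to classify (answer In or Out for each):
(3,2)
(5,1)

Out, Out

The simplest hypothesis consistent with all the labels is: sum ≥ 8.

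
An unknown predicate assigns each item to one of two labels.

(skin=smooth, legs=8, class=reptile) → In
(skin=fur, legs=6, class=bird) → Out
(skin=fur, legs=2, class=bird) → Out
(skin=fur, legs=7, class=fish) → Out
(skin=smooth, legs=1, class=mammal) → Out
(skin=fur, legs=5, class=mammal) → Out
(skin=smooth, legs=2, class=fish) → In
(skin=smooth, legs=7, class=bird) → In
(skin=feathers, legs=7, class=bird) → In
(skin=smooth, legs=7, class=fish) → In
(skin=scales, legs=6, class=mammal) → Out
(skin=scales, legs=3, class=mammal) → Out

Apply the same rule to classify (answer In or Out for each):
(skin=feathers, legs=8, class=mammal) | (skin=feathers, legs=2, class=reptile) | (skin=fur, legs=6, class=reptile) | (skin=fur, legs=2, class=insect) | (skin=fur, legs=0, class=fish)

Out, In, Out, Out, Out

The classifier is using: class is not mammal AND skin is not fur.
(skin=feathers, legs=8, class=mammal): class is mammal, skin is feathers, doesn't match → Out. (skin=feathers, legs=2, class=reptile): class is reptile, skin is feathers, has this property → In. (skin=fur, legs=6, class=reptile): class is reptile, skin is fur, doesn't match → Out. (skin=fur, legs=2, class=insect): class is insect, skin is fur, doesn't match → Out. (skin=fur, legs=0, class=fish): class is fish, skin is fur, doesn't match → Out.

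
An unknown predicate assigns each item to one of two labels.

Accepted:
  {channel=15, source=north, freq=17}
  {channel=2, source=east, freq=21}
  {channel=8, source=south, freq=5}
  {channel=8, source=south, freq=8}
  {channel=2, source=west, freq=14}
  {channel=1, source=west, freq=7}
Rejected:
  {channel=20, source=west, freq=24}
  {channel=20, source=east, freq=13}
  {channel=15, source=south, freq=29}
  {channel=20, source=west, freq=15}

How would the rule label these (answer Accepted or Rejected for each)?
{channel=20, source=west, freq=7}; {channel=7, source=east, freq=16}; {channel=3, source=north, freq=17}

The simplest hypothesis consistent with all the labels is: freq ≤ 21 AND channel ≤ 15.
{channel=20, source=west, freq=7}: freq = 7, channel = 20, does not pass → Rejected. {channel=7, source=east, freq=16}: freq = 16, channel = 7, matches → Accepted. {channel=3, source=north, freq=17}: freq = 17, channel = 3, matches → Accepted.

Rejected, Accepted, Accepted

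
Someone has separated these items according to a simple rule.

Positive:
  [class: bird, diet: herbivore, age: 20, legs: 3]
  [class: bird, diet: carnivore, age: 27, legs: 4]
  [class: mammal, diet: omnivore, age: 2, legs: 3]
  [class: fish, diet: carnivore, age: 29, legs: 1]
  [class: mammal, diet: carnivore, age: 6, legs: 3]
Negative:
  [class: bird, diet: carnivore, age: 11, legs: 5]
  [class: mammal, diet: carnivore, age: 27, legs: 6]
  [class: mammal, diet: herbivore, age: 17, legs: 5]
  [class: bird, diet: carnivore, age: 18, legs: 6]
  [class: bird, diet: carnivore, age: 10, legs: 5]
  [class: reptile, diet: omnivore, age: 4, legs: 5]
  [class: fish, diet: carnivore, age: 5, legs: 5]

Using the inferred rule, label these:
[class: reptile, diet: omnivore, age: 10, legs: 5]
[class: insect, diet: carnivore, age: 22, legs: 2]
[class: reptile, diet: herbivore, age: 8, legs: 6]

Negative, Positive, Negative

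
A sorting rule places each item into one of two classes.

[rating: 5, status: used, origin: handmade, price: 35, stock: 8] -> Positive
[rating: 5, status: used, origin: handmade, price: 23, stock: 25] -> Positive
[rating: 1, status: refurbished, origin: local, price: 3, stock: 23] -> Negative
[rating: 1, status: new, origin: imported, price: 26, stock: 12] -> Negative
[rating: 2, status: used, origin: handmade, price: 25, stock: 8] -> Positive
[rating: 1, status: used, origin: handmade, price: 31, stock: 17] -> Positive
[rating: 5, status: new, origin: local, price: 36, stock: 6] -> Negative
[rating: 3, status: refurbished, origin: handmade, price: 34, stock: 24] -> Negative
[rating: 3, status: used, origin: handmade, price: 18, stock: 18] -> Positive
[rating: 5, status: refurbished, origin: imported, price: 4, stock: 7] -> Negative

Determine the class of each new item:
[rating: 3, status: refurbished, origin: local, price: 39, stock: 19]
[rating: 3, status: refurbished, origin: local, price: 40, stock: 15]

'Positive' ⟺ status is used.
[rating: 3, status: refurbished, origin: local, price: 39, stock: 19]: Negative (status is refurbished). [rating: 3, status: refurbished, origin: local, price: 40, stock: 15]: Negative (status is refurbished).

Negative, Negative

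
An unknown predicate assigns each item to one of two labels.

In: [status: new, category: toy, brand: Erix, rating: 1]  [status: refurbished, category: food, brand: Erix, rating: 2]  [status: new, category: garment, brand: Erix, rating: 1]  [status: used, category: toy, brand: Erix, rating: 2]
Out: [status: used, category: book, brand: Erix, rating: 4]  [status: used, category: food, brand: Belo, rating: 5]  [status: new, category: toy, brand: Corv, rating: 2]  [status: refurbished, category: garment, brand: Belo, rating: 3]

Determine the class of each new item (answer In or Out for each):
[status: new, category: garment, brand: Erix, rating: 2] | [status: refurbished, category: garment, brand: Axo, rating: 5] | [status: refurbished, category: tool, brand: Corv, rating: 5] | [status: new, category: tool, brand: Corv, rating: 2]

In, Out, Out, Out

Rule: brand is Erix AND rating ≤ 2. This holds for each 'In' example and fails for each 'Out' one.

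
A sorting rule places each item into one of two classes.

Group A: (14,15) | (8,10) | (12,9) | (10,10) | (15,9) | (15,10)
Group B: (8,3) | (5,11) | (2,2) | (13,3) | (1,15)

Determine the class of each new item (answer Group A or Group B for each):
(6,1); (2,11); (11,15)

The classifier is using: sum ≥ 18.

Group B, Group B, Group A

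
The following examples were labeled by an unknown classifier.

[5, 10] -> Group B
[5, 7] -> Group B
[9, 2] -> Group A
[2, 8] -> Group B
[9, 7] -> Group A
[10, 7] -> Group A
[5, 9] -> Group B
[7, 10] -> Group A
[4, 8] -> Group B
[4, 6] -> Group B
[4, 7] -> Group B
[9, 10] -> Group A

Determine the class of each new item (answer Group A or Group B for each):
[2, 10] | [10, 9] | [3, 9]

Group B, Group A, Group B

A rule that fits every label: first ≥ 6 — true of each 'Group A' example, false of each 'Group B' one.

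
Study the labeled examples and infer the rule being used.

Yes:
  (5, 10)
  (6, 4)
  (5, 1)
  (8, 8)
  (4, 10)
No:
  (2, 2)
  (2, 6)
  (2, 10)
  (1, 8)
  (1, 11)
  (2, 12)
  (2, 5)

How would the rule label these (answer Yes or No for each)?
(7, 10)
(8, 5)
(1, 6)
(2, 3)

Every 'Yes' example satisfies: first ≥ 4. None of the 'No' examples do.
(7, 10) → first 7 → Yes. (8, 5) → first 8 → Yes. (1, 6) → first 1 → No. (2, 3) → first 2 → No.

Yes, Yes, No, No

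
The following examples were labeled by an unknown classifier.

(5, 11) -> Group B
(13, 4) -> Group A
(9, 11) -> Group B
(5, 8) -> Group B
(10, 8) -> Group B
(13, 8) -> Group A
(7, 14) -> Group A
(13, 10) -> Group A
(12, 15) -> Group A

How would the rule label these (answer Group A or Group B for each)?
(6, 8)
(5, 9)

Group B, Group B

The common property of the 'Group A' items is: max ≥ 12. No 'Group B' item has it.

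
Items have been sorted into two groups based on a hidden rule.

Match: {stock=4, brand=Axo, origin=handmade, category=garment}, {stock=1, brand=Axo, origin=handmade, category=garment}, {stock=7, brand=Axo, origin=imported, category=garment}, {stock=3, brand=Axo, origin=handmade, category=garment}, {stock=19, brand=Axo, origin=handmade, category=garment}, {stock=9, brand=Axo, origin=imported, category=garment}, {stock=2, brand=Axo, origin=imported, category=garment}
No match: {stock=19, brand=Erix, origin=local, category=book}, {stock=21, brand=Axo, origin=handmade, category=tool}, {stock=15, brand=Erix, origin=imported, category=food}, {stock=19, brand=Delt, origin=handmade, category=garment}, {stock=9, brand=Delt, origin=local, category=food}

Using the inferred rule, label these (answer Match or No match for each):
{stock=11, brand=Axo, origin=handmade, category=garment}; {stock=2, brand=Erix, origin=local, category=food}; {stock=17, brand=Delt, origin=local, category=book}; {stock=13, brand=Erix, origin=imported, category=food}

The pattern is that an item is 'Match' exactly when: brand is Axo AND category is garment.
{stock=11, brand=Axo, origin=handmade, category=garment}: Match (brand is Axo, category is garment). {stock=2, brand=Erix, origin=local, category=food}: No match (brand is Erix, category is food). {stock=17, brand=Delt, origin=local, category=book}: No match (brand is Delt, category is book). {stock=13, brand=Erix, origin=imported, category=food}: No match (brand is Erix, category is food).

Match, No match, No match, No match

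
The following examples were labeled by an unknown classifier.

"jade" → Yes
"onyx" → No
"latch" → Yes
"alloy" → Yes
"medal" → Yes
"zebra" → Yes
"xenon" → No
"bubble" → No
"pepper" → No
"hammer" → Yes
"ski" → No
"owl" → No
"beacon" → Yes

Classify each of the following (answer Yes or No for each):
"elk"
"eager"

No, Yes

The common property of the 'Yes' items is: contains 'a'. No 'No' item has it.
"elk": no 'a', does not satisfy this → No.
"eager": has 'a', satisfies this → Yes.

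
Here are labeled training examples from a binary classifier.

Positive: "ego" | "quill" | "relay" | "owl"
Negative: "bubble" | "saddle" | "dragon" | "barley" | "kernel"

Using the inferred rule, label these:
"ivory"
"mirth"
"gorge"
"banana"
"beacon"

Positive, Positive, Positive, Negative, Negative

The rule appears to be: odd length.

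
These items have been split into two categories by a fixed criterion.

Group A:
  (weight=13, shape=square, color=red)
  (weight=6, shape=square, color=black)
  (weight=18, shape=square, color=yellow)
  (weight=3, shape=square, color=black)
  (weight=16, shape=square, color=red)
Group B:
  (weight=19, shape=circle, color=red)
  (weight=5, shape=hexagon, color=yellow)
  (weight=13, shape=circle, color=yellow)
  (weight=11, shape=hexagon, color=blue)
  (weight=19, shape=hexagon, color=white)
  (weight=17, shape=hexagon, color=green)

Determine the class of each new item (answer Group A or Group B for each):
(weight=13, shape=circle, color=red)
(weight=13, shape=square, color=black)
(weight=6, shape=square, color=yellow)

All 'Group A' examples share one property — shape is square — and every 'Group B' example lacks it.

Group B, Group A, Group A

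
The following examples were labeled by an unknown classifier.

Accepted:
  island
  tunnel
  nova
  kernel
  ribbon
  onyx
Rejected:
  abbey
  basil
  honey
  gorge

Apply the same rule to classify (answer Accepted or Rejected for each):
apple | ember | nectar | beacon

Rejected, Rejected, Accepted, Accepted

The simplest hypothesis consistent with all the labels is: even length.
apple: length 5 — fails this test, so Rejected. ember: length 5 — fails this test, so Rejected. nectar: length 6 — matches, so Accepted. beacon: length 6 — matches, so Accepted.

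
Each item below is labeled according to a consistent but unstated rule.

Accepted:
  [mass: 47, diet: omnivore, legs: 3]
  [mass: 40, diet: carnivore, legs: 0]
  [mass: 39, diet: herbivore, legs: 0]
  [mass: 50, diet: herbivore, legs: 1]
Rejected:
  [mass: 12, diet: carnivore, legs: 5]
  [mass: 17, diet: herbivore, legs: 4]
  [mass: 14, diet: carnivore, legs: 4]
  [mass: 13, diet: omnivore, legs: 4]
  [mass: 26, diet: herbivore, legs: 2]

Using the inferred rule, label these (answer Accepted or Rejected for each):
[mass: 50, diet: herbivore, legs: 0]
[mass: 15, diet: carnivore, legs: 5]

Accepted, Rejected

Rule: mass ≥ 39. This holds for each 'Accepted' example and fails for each 'Rejected' one.
[mass: 50, diet: herbivore, legs: 0] — mass = 50, hence Accepted. [mass: 15, diet: carnivore, legs: 5] — mass = 15, hence Rejected.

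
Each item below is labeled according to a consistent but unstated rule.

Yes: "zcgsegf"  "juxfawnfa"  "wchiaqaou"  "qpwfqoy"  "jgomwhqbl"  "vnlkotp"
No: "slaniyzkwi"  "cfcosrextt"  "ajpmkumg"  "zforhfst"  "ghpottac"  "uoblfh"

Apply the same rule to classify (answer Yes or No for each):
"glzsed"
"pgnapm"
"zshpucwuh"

No, No, Yes

'Yes' ⟺ odd length.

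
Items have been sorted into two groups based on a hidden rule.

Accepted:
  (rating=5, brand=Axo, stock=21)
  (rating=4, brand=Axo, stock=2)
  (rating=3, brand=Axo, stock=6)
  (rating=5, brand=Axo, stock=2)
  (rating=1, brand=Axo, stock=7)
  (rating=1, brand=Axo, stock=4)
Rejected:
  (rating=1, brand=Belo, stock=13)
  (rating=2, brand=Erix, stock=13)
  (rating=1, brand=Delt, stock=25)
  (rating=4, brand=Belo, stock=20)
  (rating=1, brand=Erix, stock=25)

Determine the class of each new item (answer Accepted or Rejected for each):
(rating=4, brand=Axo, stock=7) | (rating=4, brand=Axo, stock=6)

Accepted, Accepted

'Accepted' ⟺ brand is Axo.
(rating=4, brand=Axo, stock=7): brand is Axo — matches, so Accepted. (rating=4, brand=Axo, stock=6): brand is Axo — matches, so Accepted.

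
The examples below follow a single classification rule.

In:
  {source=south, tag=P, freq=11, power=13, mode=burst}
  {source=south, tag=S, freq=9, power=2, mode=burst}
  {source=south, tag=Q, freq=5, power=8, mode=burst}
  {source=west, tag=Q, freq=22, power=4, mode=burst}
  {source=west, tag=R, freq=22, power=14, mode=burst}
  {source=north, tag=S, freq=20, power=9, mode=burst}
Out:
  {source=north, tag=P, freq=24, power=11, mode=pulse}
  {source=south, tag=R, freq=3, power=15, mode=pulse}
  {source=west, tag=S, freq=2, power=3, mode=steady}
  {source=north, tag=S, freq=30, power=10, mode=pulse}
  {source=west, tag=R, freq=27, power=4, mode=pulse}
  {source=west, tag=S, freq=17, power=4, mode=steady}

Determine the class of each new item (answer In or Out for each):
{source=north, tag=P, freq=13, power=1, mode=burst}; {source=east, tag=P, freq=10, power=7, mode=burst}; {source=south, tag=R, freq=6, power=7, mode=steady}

Looking at the examples, the only property every 'In' case has and every 'Out' case lacks is: mode is burst.

In, In, Out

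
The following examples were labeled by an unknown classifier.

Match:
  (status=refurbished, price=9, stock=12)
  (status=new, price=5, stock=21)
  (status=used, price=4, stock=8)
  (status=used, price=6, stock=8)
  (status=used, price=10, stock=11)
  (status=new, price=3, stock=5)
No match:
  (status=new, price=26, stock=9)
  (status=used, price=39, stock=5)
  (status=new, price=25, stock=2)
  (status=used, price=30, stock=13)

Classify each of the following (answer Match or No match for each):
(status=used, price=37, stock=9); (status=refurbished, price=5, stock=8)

No match, Match

Every 'Match' example satisfies: price ≤ 10. None of the 'No match' examples do.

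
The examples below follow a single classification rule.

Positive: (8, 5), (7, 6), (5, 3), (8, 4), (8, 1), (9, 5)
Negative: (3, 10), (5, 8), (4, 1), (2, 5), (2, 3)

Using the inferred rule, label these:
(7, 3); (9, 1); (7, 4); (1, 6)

Positive, Positive, Positive, Negative

The simplest hypothesis consistent with all the labels is: first > second AND sum ≥ 7.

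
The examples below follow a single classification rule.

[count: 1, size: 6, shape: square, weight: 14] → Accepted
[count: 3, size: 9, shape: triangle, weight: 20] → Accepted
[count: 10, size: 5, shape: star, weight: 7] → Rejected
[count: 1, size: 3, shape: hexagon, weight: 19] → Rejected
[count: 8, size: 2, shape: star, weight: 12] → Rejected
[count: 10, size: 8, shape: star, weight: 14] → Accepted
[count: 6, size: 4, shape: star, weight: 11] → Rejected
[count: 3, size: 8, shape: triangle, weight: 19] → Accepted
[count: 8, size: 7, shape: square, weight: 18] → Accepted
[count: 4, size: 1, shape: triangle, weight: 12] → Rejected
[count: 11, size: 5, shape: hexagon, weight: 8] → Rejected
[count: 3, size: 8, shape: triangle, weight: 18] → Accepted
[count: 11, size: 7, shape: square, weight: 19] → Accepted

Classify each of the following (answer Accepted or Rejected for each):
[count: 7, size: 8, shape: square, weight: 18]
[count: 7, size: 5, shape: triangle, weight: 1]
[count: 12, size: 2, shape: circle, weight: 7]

The pattern is that an item is 'Accepted' exactly when: size ≥ 6.
[count: 7, size: 8, shape: square, weight: 18]: size = 8, satisfies this → Accepted. [count: 7, size: 5, shape: triangle, weight: 1]: size = 5, does not fit → Rejected. [count: 12, size: 2, shape: circle, weight: 7]: size = 2, does not fit → Rejected.

Accepted, Rejected, Rejected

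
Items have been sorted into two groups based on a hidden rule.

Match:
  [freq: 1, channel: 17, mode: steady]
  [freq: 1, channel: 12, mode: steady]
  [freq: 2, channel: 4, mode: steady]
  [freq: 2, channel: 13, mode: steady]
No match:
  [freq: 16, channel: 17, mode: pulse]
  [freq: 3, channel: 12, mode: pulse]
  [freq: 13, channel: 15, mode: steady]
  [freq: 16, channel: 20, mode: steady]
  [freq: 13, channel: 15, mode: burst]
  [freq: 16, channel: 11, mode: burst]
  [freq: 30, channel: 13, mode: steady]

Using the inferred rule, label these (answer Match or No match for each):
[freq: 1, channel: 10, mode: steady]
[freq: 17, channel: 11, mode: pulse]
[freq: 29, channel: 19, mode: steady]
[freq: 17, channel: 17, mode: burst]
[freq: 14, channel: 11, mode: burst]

The distinguishing property — freq ≤ 2 — holds for all the 'Match' cases and none of the 'No match' cases.
[freq: 1, channel: 10, mode: steady]: freq = 1, qualifies → Match. [freq: 17, channel: 11, mode: pulse]: freq = 17, does not pass → No match. [freq: 29, channel: 19, mode: steady]: freq = 29, does not pass → No match. [freq: 17, channel: 17, mode: burst]: freq = 17, does not pass → No match. [freq: 14, channel: 11, mode: burst]: freq = 14, does not pass → No match.

Match, No match, No match, No match, No match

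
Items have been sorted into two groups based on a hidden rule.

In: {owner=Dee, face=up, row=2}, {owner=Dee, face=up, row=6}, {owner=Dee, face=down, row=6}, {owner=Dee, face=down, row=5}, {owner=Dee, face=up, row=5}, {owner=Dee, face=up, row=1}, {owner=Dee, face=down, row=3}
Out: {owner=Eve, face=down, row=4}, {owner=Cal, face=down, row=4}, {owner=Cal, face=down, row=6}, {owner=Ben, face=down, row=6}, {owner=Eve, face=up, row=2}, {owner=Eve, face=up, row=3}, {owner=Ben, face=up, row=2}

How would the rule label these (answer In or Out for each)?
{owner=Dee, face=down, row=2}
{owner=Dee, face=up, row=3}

In, In

Every 'In' example satisfies: owner is Dee. None of the 'Out' examples do.
{owner=Dee, face=down, row=2} — owner is Dee, hence In. {owner=Dee, face=up, row=3} — owner is Dee, hence In.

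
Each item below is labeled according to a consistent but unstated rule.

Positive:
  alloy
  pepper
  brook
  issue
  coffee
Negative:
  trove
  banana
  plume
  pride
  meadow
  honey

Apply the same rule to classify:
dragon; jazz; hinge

All 'Positive' examples share one property — has a double letter — and every 'Negative' example lacks it.

Negative, Positive, Negative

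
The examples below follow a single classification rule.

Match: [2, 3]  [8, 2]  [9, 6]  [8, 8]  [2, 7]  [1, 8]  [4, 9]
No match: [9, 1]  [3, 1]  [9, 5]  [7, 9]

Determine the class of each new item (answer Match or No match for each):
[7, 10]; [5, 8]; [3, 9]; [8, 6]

Checking candidate rules against both groups, what survives is: product is even.
[7, 10] → 7·10 = 70 → Match.
[5, 8] → 5·8 = 40 → Match.
[3, 9] → 3·9 = 27 → No match.
[8, 6] → 8·6 = 48 → Match.

Match, Match, No match, Match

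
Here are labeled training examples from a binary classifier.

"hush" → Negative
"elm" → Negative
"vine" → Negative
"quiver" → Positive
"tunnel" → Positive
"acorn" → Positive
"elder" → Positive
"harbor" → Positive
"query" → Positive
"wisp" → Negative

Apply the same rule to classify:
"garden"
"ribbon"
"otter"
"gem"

Positive, Positive, Positive, Negative

A rule that fits every label: length ≥ 5 — true of each 'Positive' example, false of each 'Negative' one.
"garden" → length 6 → Positive.
"ribbon" → length 6 → Positive.
"otter" → length 5 → Positive.
"gem" → length 3 → Negative.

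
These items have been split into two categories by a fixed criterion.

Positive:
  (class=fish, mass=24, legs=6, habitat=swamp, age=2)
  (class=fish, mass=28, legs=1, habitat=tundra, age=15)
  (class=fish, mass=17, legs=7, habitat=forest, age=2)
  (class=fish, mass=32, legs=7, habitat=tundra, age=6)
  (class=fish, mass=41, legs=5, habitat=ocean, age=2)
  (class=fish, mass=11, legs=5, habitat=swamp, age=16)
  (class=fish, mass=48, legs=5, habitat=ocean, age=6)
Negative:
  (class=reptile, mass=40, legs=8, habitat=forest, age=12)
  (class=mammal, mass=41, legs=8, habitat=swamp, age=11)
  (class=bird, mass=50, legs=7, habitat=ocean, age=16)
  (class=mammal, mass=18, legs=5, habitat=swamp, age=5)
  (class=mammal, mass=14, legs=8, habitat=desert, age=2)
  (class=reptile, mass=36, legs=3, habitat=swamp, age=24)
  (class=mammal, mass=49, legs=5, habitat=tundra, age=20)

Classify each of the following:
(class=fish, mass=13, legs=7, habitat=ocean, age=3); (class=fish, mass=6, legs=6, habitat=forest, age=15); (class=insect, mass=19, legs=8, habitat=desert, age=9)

Positive, Positive, Negative

Comparing the two groups points to one rule — class is fish.
(class=fish, mass=13, legs=7, habitat=ocean, age=3) — class is fish, hence Positive. (class=fish, mass=6, legs=6, habitat=forest, age=15) — class is fish, hence Positive. (class=insect, mass=19, legs=8, habitat=desert, age=9) — class is insect, hence Negative.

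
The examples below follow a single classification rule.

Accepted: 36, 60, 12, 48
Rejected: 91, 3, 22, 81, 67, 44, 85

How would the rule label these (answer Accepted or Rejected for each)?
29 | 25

Rejected, Rejected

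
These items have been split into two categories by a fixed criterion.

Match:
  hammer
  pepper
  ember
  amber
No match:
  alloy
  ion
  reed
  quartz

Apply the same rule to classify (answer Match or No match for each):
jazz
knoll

No match, No match

A rule that fits every label: ends with 'r' — true of each 'Match' example, false of each 'No match' one.
jazz → ends with 'z' → No match. knoll → ends with 'l' → No match.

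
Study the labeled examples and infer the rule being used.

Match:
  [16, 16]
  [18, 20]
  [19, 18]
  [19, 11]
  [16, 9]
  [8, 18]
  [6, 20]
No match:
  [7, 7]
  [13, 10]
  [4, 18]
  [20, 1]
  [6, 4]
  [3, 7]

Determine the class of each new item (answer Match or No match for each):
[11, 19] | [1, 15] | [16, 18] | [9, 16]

A rule that fits every label: sum ≥ 25 — true of each 'Match' example, false of each 'No match' one.
[11, 19] — 11+19 = 30, hence Match. [1, 15] — 1+15 = 16, hence No match. [16, 18] — 16+18 = 34, hence Match. [9, 16] — 9+16 = 25, hence Match.

Match, No match, Match, Match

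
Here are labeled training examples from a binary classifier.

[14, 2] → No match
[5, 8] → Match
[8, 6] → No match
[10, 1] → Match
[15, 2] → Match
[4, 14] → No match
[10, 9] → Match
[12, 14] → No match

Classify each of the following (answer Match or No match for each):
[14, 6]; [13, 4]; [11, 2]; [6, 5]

'Match' ⟺ sum is odd.
[14, 6]: 14+6 = 20 — fails the rule, so No match.
[13, 4]: 13+4 = 17 — passes, so Match.
[11, 2]: 11+2 = 13 — passes, so Match.
[6, 5]: 6+5 = 11 — passes, so Match.

No match, Match, Match, Match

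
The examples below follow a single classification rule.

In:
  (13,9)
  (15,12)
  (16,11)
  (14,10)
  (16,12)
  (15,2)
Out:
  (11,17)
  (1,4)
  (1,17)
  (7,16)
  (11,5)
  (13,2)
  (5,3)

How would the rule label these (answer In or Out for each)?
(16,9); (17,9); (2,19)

In, In, Out

A rule that fits every label: first > second AND sum ≥ 17 — true of each 'In' example, false of each 'Out' one.
In: (16,9), since 16 > 9, 16+9 = 25. In: (17,9), since 17 > 9, 17+9 = 26. Out: (2,19), since 2 < 19, 2+19 = 21.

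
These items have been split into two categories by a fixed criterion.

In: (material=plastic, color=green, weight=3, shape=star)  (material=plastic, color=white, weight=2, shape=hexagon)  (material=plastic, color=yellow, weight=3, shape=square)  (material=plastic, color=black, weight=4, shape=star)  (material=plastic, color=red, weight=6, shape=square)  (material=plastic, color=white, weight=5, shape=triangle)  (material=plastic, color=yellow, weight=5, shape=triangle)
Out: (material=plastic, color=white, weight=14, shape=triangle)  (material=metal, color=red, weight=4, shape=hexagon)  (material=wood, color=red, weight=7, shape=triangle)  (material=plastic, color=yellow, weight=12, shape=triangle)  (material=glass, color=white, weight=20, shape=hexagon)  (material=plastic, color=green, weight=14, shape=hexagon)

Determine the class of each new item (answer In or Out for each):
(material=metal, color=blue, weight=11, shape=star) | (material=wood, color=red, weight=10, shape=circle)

The classifier is using: material is plastic AND weight ≤ 6.
(material=metal, color=blue, weight=11, shape=star) — material is metal, weight = 11, hence Out.
(material=wood, color=red, weight=10, shape=circle) — material is wood, weight = 10, hence Out.

Out, Out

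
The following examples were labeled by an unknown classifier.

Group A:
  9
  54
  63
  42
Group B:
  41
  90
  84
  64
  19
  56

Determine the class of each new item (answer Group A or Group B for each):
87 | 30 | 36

The classifier is using: multiple of 3 AND at most 63.
87 → 87 = 3·29, 87 > 63 → Group B. 30 → 30 = 3·10, 30 ≤ 63 → Group A. 36 → 36 = 3·12, 36 ≤ 63 → Group A.

Group B, Group A, Group A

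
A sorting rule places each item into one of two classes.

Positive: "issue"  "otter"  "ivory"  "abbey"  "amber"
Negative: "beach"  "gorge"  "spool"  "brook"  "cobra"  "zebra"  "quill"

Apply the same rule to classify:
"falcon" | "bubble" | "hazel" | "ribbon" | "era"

'Positive' ⟺ starts with a vowel.

Negative, Negative, Negative, Negative, Positive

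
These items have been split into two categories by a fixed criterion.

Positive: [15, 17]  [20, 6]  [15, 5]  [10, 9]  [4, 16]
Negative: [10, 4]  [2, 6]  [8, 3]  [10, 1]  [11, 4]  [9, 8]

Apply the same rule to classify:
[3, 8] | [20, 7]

Negative, Positive

'Positive' ⟺ sum ≥ 19.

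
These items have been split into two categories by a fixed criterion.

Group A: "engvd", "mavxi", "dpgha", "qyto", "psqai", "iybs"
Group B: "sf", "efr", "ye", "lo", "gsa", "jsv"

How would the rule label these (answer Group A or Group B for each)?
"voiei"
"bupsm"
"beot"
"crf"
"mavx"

One predicate separates the groups cleanly: length ≥ 4.
"voiei": length 5, has this property → Group A.
"bupsm": length 5, has this property → Group A.
"beot": length 4, has this property → Group A.
"crf": length 3, fails this test → Group B.
"mavx": length 4, has this property → Group A.

Group A, Group A, Group A, Group B, Group A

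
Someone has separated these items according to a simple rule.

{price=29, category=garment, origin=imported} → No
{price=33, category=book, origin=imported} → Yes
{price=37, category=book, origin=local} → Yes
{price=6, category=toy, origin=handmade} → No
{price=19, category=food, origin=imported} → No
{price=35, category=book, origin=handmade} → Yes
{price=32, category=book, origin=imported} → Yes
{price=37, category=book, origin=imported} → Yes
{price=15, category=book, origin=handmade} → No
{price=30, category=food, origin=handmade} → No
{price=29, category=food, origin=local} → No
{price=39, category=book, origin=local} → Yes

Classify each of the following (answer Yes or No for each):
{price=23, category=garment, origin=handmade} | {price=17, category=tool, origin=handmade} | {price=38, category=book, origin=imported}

No, No, Yes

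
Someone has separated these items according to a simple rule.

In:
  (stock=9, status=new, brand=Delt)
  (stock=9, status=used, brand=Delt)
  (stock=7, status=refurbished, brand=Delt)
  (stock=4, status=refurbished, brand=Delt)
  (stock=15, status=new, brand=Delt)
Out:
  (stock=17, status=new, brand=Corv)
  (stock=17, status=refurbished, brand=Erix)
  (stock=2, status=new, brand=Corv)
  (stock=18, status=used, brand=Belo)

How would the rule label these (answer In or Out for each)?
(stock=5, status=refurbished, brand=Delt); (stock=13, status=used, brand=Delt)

Every 'In' example satisfies: brand is Delt. None of the 'Out' examples do.
In: (stock=5, status=refurbished, brand=Delt), since brand is Delt. In: (stock=13, status=used, brand=Delt), since brand is Delt.

In, In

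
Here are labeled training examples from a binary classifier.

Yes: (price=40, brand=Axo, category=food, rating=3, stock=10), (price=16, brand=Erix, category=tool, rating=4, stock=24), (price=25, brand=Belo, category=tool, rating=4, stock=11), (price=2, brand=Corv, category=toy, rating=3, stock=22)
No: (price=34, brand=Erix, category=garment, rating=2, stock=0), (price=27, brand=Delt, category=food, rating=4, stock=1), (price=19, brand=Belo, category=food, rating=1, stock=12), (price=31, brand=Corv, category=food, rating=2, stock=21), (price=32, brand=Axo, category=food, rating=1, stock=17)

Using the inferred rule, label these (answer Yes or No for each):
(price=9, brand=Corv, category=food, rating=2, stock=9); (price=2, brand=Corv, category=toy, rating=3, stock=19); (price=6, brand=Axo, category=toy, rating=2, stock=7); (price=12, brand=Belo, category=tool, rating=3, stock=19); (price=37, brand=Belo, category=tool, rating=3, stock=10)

No, Yes, No, Yes, Yes

Every 'Yes' example satisfies: rating ≥ 3 AND stock ≥ 10. None of the 'No' examples do.
(price=9, brand=Corv, category=food, rating=2, stock=9): rating = 2, stock = 9, does not pass → No.
(price=2, brand=Corv, category=toy, rating=3, stock=19): rating = 3, stock = 19, passes → Yes.
(price=6, brand=Axo, category=toy, rating=2, stock=7): rating = 2, stock = 7, does not pass → No.
(price=12, brand=Belo, category=tool, rating=3, stock=19): rating = 3, stock = 19, passes → Yes.
(price=37, brand=Belo, category=tool, rating=3, stock=10): rating = 3, stock = 10, passes → Yes.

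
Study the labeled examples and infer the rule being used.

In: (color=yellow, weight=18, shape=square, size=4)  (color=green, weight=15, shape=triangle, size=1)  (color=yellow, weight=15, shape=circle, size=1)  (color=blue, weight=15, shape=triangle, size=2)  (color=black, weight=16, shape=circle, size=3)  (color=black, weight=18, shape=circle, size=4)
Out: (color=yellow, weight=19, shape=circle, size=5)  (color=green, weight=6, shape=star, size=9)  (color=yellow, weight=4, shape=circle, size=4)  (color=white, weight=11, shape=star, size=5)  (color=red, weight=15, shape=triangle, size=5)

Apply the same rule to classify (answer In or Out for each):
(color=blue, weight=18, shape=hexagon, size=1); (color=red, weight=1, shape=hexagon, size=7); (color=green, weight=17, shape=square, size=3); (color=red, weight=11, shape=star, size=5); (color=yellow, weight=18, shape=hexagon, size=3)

In, Out, In, Out, In

A rule that fits every label: size ≤ 4 AND weight ≥ 6 — true of each 'In' example, false of each 'Out' one.
(color=blue, weight=18, shape=hexagon, size=1): size = 1, weight = 18, satisfies this → In. (color=red, weight=1, shape=hexagon, size=7): size = 7, weight = 1, does not pass → Out. (color=green, weight=17, shape=square, size=3): size = 3, weight = 17, satisfies this → In. (color=red, weight=11, shape=star, size=5): size = 5, weight = 11, does not pass → Out. (color=yellow, weight=18, shape=hexagon, size=3): size = 3, weight = 18, satisfies this → In.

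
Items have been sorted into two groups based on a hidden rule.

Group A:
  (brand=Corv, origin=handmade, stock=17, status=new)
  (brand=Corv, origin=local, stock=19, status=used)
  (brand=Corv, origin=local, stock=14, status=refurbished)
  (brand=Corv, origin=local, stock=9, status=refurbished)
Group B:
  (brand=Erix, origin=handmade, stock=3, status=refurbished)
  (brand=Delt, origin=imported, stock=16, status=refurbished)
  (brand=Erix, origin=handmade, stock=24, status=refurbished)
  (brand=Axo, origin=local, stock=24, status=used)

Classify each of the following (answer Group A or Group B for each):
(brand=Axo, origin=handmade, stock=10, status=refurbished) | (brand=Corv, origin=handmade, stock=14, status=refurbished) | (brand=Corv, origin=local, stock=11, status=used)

Group B, Group A, Group A

The rule appears to be: brand is Corv.
(brand=Axo, origin=handmade, stock=10, status=refurbished): brand is Axo, doesn't match → Group B. (brand=Corv, origin=handmade, stock=14, status=refurbished): brand is Corv, fits → Group A. (brand=Corv, origin=local, stock=11, status=used): brand is Corv, fits → Group A.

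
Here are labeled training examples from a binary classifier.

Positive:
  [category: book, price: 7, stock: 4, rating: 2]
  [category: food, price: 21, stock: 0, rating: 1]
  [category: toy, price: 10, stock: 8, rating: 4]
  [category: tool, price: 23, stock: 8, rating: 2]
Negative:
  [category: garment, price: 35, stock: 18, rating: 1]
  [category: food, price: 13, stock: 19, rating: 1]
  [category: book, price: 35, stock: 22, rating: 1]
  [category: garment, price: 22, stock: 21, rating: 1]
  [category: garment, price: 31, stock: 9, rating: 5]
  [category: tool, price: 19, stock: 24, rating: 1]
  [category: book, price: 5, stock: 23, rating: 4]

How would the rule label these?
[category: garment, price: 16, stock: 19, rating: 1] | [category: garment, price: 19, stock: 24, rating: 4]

Negative, Negative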